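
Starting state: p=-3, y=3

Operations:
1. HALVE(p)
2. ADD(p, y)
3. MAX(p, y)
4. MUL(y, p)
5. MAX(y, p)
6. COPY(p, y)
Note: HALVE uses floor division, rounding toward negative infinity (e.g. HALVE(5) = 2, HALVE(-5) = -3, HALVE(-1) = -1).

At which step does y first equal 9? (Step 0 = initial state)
Step 4

Tracing y:
Initial: y = 3
After step 1: y = 3
After step 2: y = 3
After step 3: y = 3
After step 4: y = 9 ← first occurrence
After step 5: y = 9
After step 6: y = 9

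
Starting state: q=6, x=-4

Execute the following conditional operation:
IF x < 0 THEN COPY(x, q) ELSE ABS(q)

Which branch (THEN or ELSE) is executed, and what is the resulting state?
Branch: THEN, Final state: q=6, x=6

Evaluating condition: x < 0
x = -4
Condition is True, so THEN branch executes
After COPY(x, q): q=6, x=6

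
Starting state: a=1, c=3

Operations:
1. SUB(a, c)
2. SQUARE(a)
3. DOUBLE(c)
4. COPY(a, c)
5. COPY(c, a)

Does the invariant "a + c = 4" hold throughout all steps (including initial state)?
No, violated after step 1

The invariant is violated after step 1.

State at each step:
Initial: a=1, c=3
After step 1: a=-2, c=3
After step 2: a=4, c=3
After step 3: a=4, c=6
After step 4: a=6, c=6
After step 5: a=6, c=6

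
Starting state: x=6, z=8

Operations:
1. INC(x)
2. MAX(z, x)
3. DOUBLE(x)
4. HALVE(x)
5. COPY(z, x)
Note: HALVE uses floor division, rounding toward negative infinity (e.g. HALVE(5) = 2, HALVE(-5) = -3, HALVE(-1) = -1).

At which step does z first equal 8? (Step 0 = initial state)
Step 0

Tracing z:
Initial: z = 8 ← first occurrence
After step 1: z = 8
After step 2: z = 8
After step 3: z = 8
After step 4: z = 8
After step 5: z = 7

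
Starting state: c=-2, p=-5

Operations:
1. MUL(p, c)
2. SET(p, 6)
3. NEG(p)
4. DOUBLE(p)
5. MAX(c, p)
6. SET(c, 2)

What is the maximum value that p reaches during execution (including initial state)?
10

Values of p at each step:
Initial: p = -5
After step 1: p = 10 ← maximum
After step 2: p = 6
After step 3: p = -6
After step 4: p = -12
After step 5: p = -12
After step 6: p = -12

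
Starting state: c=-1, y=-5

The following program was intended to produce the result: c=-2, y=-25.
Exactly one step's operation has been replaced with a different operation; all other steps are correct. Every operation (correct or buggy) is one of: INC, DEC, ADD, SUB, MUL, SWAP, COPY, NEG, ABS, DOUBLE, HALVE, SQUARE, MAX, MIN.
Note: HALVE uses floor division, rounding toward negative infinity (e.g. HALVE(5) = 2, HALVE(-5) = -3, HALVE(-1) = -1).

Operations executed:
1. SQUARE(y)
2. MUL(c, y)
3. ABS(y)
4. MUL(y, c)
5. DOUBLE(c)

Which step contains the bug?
Step 2

Trace with buggy code:
Initial: c=-1, y=-5
After step 1: c=-1, y=25
After step 2: c=-25, y=25
After step 3: c=-25, y=25
After step 4: c=-25, y=-625
After step 5: c=-50, y=-625
Actual final c=-50, y=-625 ≠ expected c=-2, y=-25.
Step 2 is the only position where a single-operation replacement can produce the expected result.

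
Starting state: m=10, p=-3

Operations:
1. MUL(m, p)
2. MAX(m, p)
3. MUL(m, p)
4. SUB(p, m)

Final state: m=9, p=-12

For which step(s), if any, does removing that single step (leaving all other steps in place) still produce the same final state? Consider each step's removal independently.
None - removing any single step changes the final result

Testing removal of each single step:
Without step 1: final = m=-30, p=27 (different)
Without step 2: final = m=90, p=-93 (different)
Without step 3: final = m=-3, p=0 (different)
Without step 4: final = m=9, p=-3 (different)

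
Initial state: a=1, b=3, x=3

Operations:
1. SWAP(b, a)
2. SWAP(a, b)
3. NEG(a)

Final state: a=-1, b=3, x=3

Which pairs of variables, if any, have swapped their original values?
None

Comparing initial and final values:
x: 3 → 3
b: 3 → 3
a: 1 → -1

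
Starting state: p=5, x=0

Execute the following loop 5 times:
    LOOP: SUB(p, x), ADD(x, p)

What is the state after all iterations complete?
p=0, x=-5

Iteration trace:
Start: p=5, x=0
After iteration 1: p=5, x=5
After iteration 2: p=0, x=5
After iteration 3: p=-5, x=0
After iteration 4: p=-5, x=-5
After iteration 5: p=0, x=-5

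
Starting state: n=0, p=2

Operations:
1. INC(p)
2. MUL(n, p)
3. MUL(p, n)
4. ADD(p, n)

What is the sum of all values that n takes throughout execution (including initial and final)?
0

Values of n at each step:
Initial: n = 0
After step 1: n = 0
After step 2: n = 0
After step 3: n = 0
After step 4: n = 0
Sum = 0 + 0 + 0 + 0 + 0 = 0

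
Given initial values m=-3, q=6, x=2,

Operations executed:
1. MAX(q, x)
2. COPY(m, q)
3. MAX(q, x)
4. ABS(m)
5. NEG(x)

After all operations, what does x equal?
x = -2

Tracing execution:
Step 1: MAX(q, x) → x = 2
Step 2: COPY(m, q) → x = 2
Step 3: MAX(q, x) → x = 2
Step 4: ABS(m) → x = 2
Step 5: NEG(x) → x = -2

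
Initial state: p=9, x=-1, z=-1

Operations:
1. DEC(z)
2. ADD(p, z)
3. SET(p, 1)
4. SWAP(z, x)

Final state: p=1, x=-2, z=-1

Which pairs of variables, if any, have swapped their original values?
None

Comparing initial and final values:
z: -1 → -1
p: 9 → 1
x: -1 → -2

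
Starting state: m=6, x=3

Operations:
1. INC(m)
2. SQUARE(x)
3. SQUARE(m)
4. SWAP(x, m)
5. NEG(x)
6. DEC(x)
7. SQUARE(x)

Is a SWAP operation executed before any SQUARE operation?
No

First SWAP: step 4
First SQUARE: step 2
Since 4 > 2, SQUARE comes first.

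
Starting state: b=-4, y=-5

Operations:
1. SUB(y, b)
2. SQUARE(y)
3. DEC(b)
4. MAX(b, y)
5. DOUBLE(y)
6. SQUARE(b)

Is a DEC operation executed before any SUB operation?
No

First DEC: step 3
First SUB: step 1
Since 3 > 1, SUB comes first.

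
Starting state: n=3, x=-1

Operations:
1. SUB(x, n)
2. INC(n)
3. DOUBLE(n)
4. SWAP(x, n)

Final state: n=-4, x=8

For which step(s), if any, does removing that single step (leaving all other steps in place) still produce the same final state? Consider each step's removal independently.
None - removing any single step changes the final result

Testing removal of each single step:
Without step 1: final = n=-1, x=8 (different)
Without step 2: final = n=-4, x=6 (different)
Without step 3: final = n=-4, x=4 (different)
Without step 4: final = n=8, x=-4 (different)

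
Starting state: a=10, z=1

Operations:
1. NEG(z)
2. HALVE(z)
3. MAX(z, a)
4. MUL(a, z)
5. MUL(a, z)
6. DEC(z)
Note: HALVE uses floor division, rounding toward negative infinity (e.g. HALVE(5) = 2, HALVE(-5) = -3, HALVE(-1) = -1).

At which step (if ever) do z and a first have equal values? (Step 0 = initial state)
Step 3

z and a first become equal after step 3.

Comparing values at each step:
Initial: z=1, a=10
After step 1: z=-1, a=10
After step 2: z=-1, a=10
After step 3: z=10, a=10 ← equal!
After step 4: z=10, a=100
After step 5: z=10, a=1000
After step 6: z=9, a=1000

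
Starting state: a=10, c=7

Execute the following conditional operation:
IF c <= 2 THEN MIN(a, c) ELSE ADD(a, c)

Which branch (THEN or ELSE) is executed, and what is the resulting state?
Branch: ELSE, Final state: a=17, c=7

Evaluating condition: c <= 2
c = 7
Condition is False, so ELSE branch executes
After ADD(a, c): a=17, c=7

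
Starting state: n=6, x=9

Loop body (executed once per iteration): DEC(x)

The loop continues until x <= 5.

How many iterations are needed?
4

Tracing iterations:
Initial: n=6, x=9
After iteration 1: n=6, x=8
After iteration 2: n=6, x=7
After iteration 3: n=6, x=6
After iteration 4: n=6, x=5
x <= 5 now holds, so the loop exits after 4 iterations.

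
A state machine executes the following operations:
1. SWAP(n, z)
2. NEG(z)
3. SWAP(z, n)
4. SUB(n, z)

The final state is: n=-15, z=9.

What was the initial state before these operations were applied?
n=6, z=9

Working backwards:
Final state: n=-15, z=9
Before step 4 (SUB(n, z)): n=-6, z=9
Before step 3 (SWAP(z, n)): n=9, z=-6
Before step 2 (NEG(z)): n=9, z=6
Before step 1 (SWAP(n, z)): n=6, z=9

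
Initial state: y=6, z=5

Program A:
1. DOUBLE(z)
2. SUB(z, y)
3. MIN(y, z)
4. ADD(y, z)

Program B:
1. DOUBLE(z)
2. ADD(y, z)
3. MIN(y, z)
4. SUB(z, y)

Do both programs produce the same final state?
No

Program A final state: y=8, z=4
Program B final state: y=10, z=0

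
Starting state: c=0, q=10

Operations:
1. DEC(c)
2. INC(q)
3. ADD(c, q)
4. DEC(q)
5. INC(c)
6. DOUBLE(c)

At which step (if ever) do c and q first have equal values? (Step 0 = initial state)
Step 4

c and q first become equal after step 4.

Comparing values at each step:
Initial: c=0, q=10
After step 1: c=-1, q=10
After step 2: c=-1, q=11
After step 3: c=10, q=11
After step 4: c=10, q=10 ← equal!
After step 5: c=11, q=10
After step 6: c=22, q=10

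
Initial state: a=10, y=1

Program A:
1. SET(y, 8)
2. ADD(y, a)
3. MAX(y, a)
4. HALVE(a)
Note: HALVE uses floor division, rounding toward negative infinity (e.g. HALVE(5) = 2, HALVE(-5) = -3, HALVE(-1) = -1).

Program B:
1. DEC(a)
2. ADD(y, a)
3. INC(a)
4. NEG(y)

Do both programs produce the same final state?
No

Program A final state: a=5, y=18
Program B final state: a=10, y=-10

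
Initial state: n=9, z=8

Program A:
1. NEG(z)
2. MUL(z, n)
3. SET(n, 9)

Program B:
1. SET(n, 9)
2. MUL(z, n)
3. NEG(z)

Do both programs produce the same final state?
Yes

Program A final state: n=9, z=-72
Program B final state: n=9, z=-72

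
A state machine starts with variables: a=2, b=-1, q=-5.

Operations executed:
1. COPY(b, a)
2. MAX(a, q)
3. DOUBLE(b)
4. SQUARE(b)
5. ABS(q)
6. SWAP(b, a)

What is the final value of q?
q = 5

Tracing execution:
Step 1: COPY(b, a) → q = -5
Step 2: MAX(a, q) → q = -5
Step 3: DOUBLE(b) → q = -5
Step 4: SQUARE(b) → q = -5
Step 5: ABS(q) → q = 5
Step 6: SWAP(b, a) → q = 5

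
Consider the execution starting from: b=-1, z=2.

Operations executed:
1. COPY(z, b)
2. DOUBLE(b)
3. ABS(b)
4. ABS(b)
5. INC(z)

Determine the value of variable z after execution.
z = 0

Tracing execution:
Step 1: COPY(z, b) → z = -1
Step 2: DOUBLE(b) → z = -1
Step 3: ABS(b) → z = -1
Step 4: ABS(b) → z = -1
Step 5: INC(z) → z = 0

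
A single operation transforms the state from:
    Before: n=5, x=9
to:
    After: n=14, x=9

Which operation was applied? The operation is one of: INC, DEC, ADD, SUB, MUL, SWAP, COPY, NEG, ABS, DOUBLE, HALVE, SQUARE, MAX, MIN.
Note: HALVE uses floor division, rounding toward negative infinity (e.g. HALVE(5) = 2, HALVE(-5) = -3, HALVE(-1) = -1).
ADD(n, x)

Analyzing the change:
Before: n=5, x=9
After: n=14, x=9
Variable n changed from 5 to 14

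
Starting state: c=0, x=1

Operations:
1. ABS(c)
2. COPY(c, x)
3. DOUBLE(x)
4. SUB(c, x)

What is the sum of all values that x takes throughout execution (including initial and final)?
7

Values of x at each step:
Initial: x = 1
After step 1: x = 1
After step 2: x = 1
After step 3: x = 2
After step 4: x = 2
Sum = 1 + 1 + 1 + 2 + 2 = 7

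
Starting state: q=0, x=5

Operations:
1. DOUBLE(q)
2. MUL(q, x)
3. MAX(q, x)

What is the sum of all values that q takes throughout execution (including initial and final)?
5

Values of q at each step:
Initial: q = 0
After step 1: q = 0
After step 2: q = 0
After step 3: q = 5
Sum = 0 + 0 + 0 + 5 = 5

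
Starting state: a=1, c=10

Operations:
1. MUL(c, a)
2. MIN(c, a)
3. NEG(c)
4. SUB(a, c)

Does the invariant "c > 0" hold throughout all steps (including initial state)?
No, violated after step 3

The invariant is violated after step 3.

State at each step:
Initial: a=1, c=10
After step 1: a=1, c=10
After step 2: a=1, c=1
After step 3: a=1, c=-1
After step 4: a=2, c=-1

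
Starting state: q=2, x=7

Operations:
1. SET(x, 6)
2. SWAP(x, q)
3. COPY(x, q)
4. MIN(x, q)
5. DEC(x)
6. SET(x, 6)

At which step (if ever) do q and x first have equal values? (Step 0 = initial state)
Step 3

q and x first become equal after step 3.

Comparing values at each step:
Initial: q=2, x=7
After step 1: q=2, x=6
After step 2: q=6, x=2
After step 3: q=6, x=6 ← equal!
After step 4: q=6, x=6 ← equal!
After step 5: q=6, x=5
After step 6: q=6, x=6 ← equal!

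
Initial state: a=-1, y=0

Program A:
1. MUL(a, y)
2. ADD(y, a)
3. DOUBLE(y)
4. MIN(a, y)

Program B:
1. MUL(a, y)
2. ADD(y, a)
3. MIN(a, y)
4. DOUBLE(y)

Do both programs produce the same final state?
Yes

Program A final state: a=0, y=0
Program B final state: a=0, y=0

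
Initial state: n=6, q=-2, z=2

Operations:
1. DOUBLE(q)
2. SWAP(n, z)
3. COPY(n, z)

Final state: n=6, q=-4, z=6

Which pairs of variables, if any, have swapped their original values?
None

Comparing initial and final values:
q: -2 → -4
z: 2 → 6
n: 6 → 6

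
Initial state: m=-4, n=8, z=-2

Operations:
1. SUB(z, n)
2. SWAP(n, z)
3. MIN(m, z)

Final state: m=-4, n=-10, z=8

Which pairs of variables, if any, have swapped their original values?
None

Comparing initial and final values:
m: -4 → -4
n: 8 → -10
z: -2 → 8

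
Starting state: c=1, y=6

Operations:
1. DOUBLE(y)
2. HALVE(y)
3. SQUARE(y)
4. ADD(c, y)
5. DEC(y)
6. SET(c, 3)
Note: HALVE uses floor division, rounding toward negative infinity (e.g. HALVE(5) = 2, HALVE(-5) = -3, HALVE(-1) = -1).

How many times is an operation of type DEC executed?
1

Counting DEC operations:
Step 5: DEC(y) ← DEC
Total: 1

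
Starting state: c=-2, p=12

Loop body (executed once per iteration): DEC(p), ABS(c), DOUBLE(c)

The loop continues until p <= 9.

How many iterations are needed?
3

Tracing iterations:
Initial: c=-2, p=12
After iteration 1: c=4, p=11
After iteration 2: c=8, p=10
After iteration 3: c=16, p=9
p <= 9 now holds, so the loop exits after 3 iterations.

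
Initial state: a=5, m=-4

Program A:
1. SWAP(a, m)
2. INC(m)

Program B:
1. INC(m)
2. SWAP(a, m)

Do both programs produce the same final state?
No

Program A final state: a=-4, m=6
Program B final state: a=-3, m=5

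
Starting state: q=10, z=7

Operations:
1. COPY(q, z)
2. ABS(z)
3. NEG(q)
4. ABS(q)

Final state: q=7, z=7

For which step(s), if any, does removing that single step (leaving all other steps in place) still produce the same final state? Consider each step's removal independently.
Step(s) 2, 3

Testing removal of each single step:
Without step 1: final = q=10, z=7 (different)
Without step 2: final = q=7, z=7 (same)
Without step 3: final = q=7, z=7 (same)
Without step 4: final = q=-7, z=7 (different)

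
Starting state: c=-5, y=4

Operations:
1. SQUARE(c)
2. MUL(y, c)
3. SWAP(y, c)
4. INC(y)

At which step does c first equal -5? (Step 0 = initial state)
Step 0

Tracing c:
Initial: c = -5 ← first occurrence
After step 1: c = 25
After step 2: c = 25
After step 3: c = 100
After step 4: c = 100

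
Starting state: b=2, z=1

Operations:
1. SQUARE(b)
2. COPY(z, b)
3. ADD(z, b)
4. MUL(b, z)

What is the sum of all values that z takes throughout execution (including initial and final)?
22

Values of z at each step:
Initial: z = 1
After step 1: z = 1
After step 2: z = 4
After step 3: z = 8
After step 4: z = 8
Sum = 1 + 1 + 4 + 8 + 8 = 22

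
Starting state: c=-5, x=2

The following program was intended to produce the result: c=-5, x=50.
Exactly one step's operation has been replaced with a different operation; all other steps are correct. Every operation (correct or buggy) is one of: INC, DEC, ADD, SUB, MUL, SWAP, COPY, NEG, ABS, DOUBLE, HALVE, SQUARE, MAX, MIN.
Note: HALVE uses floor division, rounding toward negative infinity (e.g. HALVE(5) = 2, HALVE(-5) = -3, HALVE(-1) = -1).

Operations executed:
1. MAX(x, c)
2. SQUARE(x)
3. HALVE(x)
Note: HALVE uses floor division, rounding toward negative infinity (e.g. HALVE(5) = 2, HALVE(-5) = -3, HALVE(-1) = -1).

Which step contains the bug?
Step 1

Trace with buggy code:
Initial: c=-5, x=2
After step 1: c=-5, x=2
After step 2: c=-5, x=4
After step 3: c=-5, x=2
Actual final c=-5, x=2 ≠ expected c=-5, x=50.
Step 1 is the only position where a single-operation replacement can produce the expected result.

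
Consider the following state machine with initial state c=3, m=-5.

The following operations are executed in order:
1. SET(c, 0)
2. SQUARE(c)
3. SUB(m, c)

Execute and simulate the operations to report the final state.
{c: 0, m: -5}

Step-by-step execution:
Initial: c=3, m=-5
After step 1 (SET(c, 0)): c=0, m=-5
After step 2 (SQUARE(c)): c=0, m=-5
After step 3 (SUB(m, c)): c=0, m=-5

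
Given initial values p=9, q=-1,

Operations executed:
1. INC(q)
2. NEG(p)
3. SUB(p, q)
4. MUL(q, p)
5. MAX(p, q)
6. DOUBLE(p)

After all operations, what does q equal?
q = 0

Tracing execution:
Step 1: INC(q) → q = 0
Step 2: NEG(p) → q = 0
Step 3: SUB(p, q) → q = 0
Step 4: MUL(q, p) → q = 0
Step 5: MAX(p, q) → q = 0
Step 6: DOUBLE(p) → q = 0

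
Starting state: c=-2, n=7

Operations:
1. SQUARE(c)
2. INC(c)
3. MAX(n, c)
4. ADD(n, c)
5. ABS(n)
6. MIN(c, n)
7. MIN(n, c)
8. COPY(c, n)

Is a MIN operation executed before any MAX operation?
No

First MIN: step 6
First MAX: step 3
Since 6 > 3, MAX comes first.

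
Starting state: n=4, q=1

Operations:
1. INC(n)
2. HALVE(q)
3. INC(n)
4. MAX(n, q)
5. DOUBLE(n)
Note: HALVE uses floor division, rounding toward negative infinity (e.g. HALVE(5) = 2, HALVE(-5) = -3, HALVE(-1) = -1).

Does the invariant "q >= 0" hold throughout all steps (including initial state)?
Yes

The invariant holds at every step.

State at each step:
Initial: n=4, q=1
After step 1: n=5, q=1
After step 2: n=5, q=0
After step 3: n=6, q=0
After step 4: n=6, q=0
After step 5: n=12, q=0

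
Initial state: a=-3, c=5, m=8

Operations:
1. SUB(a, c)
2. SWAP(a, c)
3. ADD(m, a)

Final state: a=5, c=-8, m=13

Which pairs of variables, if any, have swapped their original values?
None

Comparing initial and final values:
m: 8 → 13
a: -3 → 5
c: 5 → -8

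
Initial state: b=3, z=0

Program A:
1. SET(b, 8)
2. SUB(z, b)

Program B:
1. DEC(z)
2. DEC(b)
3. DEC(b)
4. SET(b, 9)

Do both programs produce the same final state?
No

Program A final state: b=8, z=-8
Program B final state: b=9, z=-1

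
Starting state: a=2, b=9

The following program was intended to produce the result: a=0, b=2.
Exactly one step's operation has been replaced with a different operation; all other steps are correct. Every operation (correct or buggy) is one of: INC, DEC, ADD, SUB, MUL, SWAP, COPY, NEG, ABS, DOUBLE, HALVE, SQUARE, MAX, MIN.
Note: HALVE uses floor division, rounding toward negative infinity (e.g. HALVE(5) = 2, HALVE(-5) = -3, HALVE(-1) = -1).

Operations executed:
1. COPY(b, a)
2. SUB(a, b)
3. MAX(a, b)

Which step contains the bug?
Step 3

Trace with buggy code:
Initial: a=2, b=9
After step 1: a=2, b=2
After step 2: a=0, b=2
After step 3: a=2, b=2
Actual final a=2, b=2 ≠ expected a=0, b=2.
Step 3 is the only position where a single-operation replacement can produce the expected result.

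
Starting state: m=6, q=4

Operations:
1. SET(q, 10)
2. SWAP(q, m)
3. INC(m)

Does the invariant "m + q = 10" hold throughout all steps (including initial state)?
No, violated after step 1

The invariant is violated after step 1.

State at each step:
Initial: m=6, q=4
After step 1: m=6, q=10
After step 2: m=10, q=6
After step 3: m=11, q=6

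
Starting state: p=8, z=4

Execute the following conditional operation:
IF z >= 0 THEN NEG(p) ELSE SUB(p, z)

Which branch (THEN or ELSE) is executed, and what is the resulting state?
Branch: THEN, Final state: p=-8, z=4

Evaluating condition: z >= 0
z = 4
Condition is True, so THEN branch executes
After NEG(p): p=-8, z=4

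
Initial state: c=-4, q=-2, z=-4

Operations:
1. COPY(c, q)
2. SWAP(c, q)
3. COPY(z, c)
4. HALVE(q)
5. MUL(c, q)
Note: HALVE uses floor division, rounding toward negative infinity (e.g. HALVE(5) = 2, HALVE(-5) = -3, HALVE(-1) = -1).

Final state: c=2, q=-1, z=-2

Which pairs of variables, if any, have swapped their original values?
None

Comparing initial and final values:
z: -4 → -2
c: -4 → 2
q: -2 → -1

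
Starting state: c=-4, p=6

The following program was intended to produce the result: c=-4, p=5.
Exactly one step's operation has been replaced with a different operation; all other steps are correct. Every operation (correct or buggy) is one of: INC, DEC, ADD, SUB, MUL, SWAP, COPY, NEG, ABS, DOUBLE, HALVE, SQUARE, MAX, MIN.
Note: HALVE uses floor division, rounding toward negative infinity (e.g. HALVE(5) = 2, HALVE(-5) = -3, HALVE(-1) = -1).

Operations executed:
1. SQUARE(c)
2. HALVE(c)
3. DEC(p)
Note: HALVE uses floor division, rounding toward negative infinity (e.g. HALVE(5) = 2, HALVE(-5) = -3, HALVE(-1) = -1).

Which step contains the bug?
Step 1

Trace with buggy code:
Initial: c=-4, p=6
After step 1: c=16, p=6
After step 2: c=8, p=6
After step 3: c=8, p=5
Actual final c=8, p=5 ≠ expected c=-4, p=5.
Step 1 is the only position where a single-operation replacement can produce the expected result.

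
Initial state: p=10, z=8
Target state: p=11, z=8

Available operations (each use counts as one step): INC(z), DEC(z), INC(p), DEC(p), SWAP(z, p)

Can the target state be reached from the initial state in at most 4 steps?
Yes

Path (1 step): INC(p)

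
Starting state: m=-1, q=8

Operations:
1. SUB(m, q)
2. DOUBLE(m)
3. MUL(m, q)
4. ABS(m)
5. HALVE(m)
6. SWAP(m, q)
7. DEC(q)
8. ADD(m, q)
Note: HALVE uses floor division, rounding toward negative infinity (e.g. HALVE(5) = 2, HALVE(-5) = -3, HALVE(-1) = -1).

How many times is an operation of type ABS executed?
1

Counting ABS operations:
Step 4: ABS(m) ← ABS
Total: 1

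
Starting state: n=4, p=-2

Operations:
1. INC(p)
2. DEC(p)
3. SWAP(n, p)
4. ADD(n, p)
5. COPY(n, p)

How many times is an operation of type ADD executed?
1

Counting ADD operations:
Step 4: ADD(n, p) ← ADD
Total: 1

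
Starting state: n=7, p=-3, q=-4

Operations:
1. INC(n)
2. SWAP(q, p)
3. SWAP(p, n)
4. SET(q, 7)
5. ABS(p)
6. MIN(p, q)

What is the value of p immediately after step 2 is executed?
p = -4

Tracing p through execution:
Initial: p = -3
After step 1 (INC(n)): p = -3
After step 2 (SWAP(q, p)): p = -4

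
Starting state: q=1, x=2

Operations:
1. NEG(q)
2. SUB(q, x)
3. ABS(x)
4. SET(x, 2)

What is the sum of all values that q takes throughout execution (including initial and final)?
-9

Values of q at each step:
Initial: q = 1
After step 1: q = -1
After step 2: q = -3
After step 3: q = -3
After step 4: q = -3
Sum = 1 + -1 + -3 + -3 + -3 = -9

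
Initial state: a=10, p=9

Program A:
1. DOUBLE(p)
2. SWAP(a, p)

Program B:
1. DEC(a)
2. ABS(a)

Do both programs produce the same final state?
No

Program A final state: a=18, p=10
Program B final state: a=9, p=9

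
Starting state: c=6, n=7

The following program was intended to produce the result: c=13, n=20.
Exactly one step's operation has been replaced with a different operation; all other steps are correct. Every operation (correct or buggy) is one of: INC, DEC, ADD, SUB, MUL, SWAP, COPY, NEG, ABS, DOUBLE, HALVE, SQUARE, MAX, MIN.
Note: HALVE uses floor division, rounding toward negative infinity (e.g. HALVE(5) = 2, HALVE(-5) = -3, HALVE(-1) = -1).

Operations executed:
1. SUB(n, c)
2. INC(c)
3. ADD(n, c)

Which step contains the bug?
Step 1

Trace with buggy code:
Initial: c=6, n=7
After step 1: c=6, n=1
After step 2: c=7, n=1
After step 3: c=7, n=8
Actual final c=7, n=8 ≠ expected c=13, n=20.
Step 1 is the only position where a single-operation replacement can produce the expected result.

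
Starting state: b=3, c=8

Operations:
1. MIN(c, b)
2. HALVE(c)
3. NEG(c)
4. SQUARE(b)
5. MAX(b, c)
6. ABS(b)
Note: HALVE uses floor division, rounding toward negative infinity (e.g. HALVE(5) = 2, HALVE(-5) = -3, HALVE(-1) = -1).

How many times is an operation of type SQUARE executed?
1

Counting SQUARE operations:
Step 4: SQUARE(b) ← SQUARE
Total: 1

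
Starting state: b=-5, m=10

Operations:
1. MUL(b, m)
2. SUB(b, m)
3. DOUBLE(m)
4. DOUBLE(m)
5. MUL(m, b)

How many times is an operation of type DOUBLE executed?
2

Counting DOUBLE operations:
Step 3: DOUBLE(m) ← DOUBLE
Step 4: DOUBLE(m) ← DOUBLE
Total: 2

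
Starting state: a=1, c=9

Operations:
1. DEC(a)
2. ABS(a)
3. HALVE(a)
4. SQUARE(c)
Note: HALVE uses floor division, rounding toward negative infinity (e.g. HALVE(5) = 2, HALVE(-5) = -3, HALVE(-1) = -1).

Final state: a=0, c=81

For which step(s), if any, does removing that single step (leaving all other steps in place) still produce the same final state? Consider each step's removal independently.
Step(s) 1, 2, 3

Testing removal of each single step:
Without step 1: final = a=0, c=81 (same)
Without step 2: final = a=0, c=81 (same)
Without step 3: final = a=0, c=81 (same)
Without step 4: final = a=0, c=9 (different)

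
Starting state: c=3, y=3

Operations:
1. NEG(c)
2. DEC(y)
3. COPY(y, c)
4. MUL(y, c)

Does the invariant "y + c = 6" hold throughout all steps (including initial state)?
No, violated after step 1

The invariant is violated after step 1.

State at each step:
Initial: c=3, y=3
After step 1: c=-3, y=3
After step 2: c=-3, y=2
After step 3: c=-3, y=-3
After step 4: c=-3, y=9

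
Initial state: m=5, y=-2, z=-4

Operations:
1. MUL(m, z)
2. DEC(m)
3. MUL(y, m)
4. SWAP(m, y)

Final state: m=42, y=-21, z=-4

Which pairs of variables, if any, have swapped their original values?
None

Comparing initial and final values:
y: -2 → -21
z: -4 → -4
m: 5 → 42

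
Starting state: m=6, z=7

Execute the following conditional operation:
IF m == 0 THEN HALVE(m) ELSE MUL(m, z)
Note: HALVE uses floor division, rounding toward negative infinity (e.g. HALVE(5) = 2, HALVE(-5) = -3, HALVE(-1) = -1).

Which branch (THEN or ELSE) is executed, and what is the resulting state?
Branch: ELSE, Final state: m=42, z=7

Evaluating condition: m == 0
m = 6
Condition is False, so ELSE branch executes
After MUL(m, z): m=42, z=7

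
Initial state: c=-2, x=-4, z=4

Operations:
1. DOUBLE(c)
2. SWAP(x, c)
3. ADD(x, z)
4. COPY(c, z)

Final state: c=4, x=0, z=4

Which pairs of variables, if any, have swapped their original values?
None

Comparing initial and final values:
z: 4 → 4
x: -4 → 0
c: -2 → 4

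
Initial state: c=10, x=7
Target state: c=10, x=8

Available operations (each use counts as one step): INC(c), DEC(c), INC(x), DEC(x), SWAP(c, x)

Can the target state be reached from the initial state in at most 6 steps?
Yes

Path (1 step): INC(x)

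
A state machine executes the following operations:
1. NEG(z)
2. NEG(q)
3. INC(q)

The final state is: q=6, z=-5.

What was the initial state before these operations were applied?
q=-5, z=5

Working backwards:
Final state: q=6, z=-5
Before step 3 (INC(q)): q=5, z=-5
Before step 2 (NEG(q)): q=-5, z=-5
Before step 1 (NEG(z)): q=-5, z=5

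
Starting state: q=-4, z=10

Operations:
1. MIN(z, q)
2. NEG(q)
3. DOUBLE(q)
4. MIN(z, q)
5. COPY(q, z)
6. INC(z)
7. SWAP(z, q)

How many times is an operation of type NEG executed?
1

Counting NEG operations:
Step 2: NEG(q) ← NEG
Total: 1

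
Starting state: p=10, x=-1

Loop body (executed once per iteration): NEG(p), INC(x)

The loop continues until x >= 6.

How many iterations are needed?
7

Tracing iterations:
Initial: p=10, x=-1
After iteration 1: p=-10, x=0
After iteration 2: p=10, x=1
After iteration 3: p=-10, x=2
After iteration 4: p=10, x=3
After iteration 5: p=-10, x=4
After iteration 6: p=10, x=5
After iteration 7: p=-10, x=6
x >= 6 now holds, so the loop exits after 7 iterations.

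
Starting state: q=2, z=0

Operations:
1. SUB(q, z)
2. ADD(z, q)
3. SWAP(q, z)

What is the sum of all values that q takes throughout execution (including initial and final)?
8

Values of q at each step:
Initial: q = 2
After step 1: q = 2
After step 2: q = 2
After step 3: q = 2
Sum = 2 + 2 + 2 + 2 = 8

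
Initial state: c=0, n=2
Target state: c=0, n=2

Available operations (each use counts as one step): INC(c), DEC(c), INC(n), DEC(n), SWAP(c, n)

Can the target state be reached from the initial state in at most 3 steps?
Yes

Path (0 steps): 0 steps (already at target)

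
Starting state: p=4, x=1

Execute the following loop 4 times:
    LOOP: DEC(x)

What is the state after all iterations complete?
p=4, x=-3

Iteration trace:
Start: p=4, x=1
After iteration 1: p=4, x=0
After iteration 2: p=4, x=-1
After iteration 3: p=4, x=-2
After iteration 4: p=4, x=-3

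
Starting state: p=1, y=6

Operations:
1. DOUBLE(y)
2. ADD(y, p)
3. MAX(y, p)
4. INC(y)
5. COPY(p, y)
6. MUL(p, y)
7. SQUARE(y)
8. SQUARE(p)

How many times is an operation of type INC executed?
1

Counting INC operations:
Step 4: INC(y) ← INC
Total: 1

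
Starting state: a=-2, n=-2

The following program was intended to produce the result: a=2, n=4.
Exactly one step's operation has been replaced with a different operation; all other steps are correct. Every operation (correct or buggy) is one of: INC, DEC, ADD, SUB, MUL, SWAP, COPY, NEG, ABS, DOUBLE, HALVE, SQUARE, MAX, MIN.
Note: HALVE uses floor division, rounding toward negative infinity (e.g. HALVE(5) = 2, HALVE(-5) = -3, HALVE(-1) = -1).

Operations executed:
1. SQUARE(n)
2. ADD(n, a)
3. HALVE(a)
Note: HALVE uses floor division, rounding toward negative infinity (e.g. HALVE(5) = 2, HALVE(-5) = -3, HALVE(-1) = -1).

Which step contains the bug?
Step 2

Trace with buggy code:
Initial: a=-2, n=-2
After step 1: a=-2, n=4
After step 2: a=-2, n=2
After step 3: a=-1, n=2
Actual final a=-1, n=2 ≠ expected a=2, n=4.
Step 2 is the only position where a single-operation replacement can produce the expected result.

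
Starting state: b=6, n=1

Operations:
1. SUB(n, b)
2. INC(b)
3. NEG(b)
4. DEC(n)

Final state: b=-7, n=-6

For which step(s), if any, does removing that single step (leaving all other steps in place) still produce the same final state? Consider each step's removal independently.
None - removing any single step changes the final result

Testing removal of each single step:
Without step 1: final = b=-7, n=0 (different)
Without step 2: final = b=-6, n=-6 (different)
Without step 3: final = b=7, n=-6 (different)
Without step 4: final = b=-7, n=-5 (different)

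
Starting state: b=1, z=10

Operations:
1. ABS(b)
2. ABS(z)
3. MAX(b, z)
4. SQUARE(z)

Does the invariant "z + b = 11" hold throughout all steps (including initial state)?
No, violated after step 3

The invariant is violated after step 3.

State at each step:
Initial: b=1, z=10
After step 1: b=1, z=10
After step 2: b=1, z=10
After step 3: b=10, z=10
After step 4: b=10, z=100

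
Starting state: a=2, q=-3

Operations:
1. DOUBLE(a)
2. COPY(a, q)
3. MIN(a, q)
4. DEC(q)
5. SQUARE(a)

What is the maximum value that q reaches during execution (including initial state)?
-3

Values of q at each step:
Initial: q = -3 ← maximum
After step 1: q = -3
After step 2: q = -3
After step 3: q = -3
After step 4: q = -4
After step 5: q = -4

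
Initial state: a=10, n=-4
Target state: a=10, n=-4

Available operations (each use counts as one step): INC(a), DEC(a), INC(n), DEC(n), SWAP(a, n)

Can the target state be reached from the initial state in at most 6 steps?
Yes

Path (0 steps): 0 steps (already at target)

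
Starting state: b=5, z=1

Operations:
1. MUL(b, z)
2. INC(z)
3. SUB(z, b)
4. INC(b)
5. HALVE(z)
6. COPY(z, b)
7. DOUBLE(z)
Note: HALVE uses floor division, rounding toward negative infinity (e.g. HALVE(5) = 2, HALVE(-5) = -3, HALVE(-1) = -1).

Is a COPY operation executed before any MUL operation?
No

First COPY: step 6
First MUL: step 1
Since 6 > 1, MUL comes first.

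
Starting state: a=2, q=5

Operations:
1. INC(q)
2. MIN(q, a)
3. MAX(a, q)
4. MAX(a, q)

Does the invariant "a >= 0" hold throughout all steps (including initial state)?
Yes

The invariant holds at every step.

State at each step:
Initial: a=2, q=5
After step 1: a=2, q=6
After step 2: a=2, q=2
After step 3: a=2, q=2
After step 4: a=2, q=2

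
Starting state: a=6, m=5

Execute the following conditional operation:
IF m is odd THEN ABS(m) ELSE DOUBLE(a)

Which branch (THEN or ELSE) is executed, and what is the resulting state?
Branch: THEN, Final state: a=6, m=5

Evaluating condition: m is odd
Condition is True, so THEN branch executes
After ABS(m): a=6, m=5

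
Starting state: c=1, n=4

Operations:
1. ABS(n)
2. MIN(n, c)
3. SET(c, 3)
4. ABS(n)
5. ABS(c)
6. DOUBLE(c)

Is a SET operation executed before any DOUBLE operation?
Yes

First SET: step 3
First DOUBLE: step 6
Since 3 < 6, SET comes first.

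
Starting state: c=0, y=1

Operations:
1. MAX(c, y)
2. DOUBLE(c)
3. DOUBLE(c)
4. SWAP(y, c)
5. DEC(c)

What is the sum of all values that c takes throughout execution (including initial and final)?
8

Values of c at each step:
Initial: c = 0
After step 1: c = 1
After step 2: c = 2
After step 3: c = 4
After step 4: c = 1
After step 5: c = 0
Sum = 0 + 1 + 2 + 4 + 1 + 0 = 8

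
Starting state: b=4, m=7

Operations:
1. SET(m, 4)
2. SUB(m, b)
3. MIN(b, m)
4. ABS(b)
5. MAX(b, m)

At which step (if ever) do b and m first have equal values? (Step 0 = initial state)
Step 1

b and m first become equal after step 1.

Comparing values at each step:
Initial: b=4, m=7
After step 1: b=4, m=4 ← equal!
After step 2: b=4, m=0
After step 3: b=0, m=0 ← equal!
After step 4: b=0, m=0 ← equal!
After step 5: b=0, m=0 ← equal!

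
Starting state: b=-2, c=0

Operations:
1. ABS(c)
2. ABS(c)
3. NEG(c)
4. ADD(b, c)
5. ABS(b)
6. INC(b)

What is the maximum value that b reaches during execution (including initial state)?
3

Values of b at each step:
Initial: b = -2
After step 1: b = -2
After step 2: b = -2
After step 3: b = -2
After step 4: b = -2
After step 5: b = 2
After step 6: b = 3 ← maximum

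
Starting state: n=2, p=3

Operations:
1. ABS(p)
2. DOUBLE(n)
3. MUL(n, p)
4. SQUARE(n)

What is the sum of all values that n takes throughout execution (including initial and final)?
164

Values of n at each step:
Initial: n = 2
After step 1: n = 2
After step 2: n = 4
After step 3: n = 12
After step 4: n = 144
Sum = 2 + 2 + 4 + 12 + 144 = 164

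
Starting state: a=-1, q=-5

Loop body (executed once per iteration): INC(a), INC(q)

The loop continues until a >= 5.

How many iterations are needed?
6

Tracing iterations:
Initial: a=-1, q=-5
After iteration 1: a=0, q=-4
After iteration 2: a=1, q=-3
After iteration 3: a=2, q=-2
After iteration 4: a=3, q=-1
After iteration 5: a=4, q=0
After iteration 6: a=5, q=1
a >= 5 now holds, so the loop exits after 6 iterations.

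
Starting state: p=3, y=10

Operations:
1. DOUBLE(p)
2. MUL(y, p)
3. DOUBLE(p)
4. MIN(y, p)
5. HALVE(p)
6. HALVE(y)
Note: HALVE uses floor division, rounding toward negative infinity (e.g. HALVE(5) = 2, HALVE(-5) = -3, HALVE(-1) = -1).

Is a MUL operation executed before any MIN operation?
Yes

First MUL: step 2
First MIN: step 4
Since 2 < 4, MUL comes first.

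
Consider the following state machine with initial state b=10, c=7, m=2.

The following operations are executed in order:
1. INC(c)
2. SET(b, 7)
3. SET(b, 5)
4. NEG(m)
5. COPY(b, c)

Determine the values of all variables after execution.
{b: 8, c: 8, m: -2}

Step-by-step execution:
Initial: b=10, c=7, m=2
After step 1 (INC(c)): b=10, c=8, m=2
After step 2 (SET(b, 7)): b=7, c=8, m=2
After step 3 (SET(b, 5)): b=5, c=8, m=2
After step 4 (NEG(m)): b=5, c=8, m=-2
After step 5 (COPY(b, c)): b=8, c=8, m=-2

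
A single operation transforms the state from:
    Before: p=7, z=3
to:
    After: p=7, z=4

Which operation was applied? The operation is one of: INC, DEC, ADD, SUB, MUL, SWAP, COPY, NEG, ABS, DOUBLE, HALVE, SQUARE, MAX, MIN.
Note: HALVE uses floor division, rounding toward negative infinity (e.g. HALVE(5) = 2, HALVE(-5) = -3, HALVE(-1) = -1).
INC(z)

Analyzing the change:
Before: p=7, z=3
After: p=7, z=4
Variable z changed from 3 to 4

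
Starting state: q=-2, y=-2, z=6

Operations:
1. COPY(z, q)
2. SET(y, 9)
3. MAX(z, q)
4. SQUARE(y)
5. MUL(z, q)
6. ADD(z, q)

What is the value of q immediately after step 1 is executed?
q = -2

Tracing q through execution:
Initial: q = -2
After step 1 (COPY(z, q)): q = -2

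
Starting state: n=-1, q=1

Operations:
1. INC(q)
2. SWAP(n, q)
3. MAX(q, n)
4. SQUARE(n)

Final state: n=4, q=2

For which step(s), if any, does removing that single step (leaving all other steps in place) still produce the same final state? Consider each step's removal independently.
None - removing any single step changes the final result

Testing removal of each single step:
Without step 1: final = n=1, q=1 (different)
Without step 2: final = n=1, q=2 (different)
Without step 3: final = n=4, q=-1 (different)
Without step 4: final = n=2, q=2 (different)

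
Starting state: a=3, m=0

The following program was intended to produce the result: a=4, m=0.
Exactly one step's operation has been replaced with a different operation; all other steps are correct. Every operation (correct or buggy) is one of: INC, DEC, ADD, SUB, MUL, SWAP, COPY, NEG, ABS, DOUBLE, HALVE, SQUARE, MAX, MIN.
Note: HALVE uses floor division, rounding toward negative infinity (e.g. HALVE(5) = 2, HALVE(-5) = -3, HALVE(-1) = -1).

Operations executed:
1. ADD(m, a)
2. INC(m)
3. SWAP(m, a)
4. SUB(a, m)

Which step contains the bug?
Step 1

Trace with buggy code:
Initial: a=3, m=0
After step 1: a=3, m=3
After step 2: a=3, m=4
After step 3: a=4, m=3
After step 4: a=1, m=3
Actual final a=1, m=3 ≠ expected a=4, m=0.
Step 1 is the only position where a single-operation replacement can produce the expected result.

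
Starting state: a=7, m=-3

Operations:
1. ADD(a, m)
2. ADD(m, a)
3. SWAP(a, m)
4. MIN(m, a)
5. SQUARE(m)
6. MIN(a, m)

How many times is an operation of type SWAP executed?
1

Counting SWAP operations:
Step 3: SWAP(a, m) ← SWAP
Total: 1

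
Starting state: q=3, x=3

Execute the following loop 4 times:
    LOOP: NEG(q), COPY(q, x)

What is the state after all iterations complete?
q=3, x=3

Iteration trace:
Start: q=3, x=3
After iteration 1: q=3, x=3
After iteration 2: q=3, x=3
After iteration 3: q=3, x=3
After iteration 4: q=3, x=3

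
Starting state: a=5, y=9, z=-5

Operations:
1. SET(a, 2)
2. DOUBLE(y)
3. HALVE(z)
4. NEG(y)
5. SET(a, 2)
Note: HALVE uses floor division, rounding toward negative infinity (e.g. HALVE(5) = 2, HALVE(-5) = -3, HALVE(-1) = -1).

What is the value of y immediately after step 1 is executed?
y = 9

Tracing y through execution:
Initial: y = 9
After step 1 (SET(a, 2)): y = 9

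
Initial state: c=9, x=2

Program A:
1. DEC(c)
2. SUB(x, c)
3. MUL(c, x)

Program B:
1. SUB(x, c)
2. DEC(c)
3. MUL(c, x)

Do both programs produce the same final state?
No

Program A final state: c=-48, x=-6
Program B final state: c=-56, x=-7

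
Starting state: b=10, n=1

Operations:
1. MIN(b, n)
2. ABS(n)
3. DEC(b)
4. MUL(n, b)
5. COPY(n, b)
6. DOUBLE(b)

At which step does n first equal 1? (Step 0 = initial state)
Step 0

Tracing n:
Initial: n = 1 ← first occurrence
After step 1: n = 1
After step 2: n = 1
After step 3: n = 1
After step 4: n = 0
After step 5: n = 0
After step 6: n = 0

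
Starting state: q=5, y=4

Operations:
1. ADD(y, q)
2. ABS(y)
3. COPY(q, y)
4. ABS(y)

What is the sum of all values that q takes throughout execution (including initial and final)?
33

Values of q at each step:
Initial: q = 5
After step 1: q = 5
After step 2: q = 5
After step 3: q = 9
After step 4: q = 9
Sum = 5 + 5 + 5 + 9 + 9 = 33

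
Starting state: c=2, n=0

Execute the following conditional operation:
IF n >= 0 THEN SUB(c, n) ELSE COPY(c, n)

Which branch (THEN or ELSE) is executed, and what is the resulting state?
Branch: THEN, Final state: c=2, n=0

Evaluating condition: n >= 0
n = 0
Condition is True, so THEN branch executes
After SUB(c, n): c=2, n=0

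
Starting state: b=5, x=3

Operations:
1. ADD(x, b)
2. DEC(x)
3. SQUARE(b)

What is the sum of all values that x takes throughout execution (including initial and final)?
25

Values of x at each step:
Initial: x = 3
After step 1: x = 8
After step 2: x = 7
After step 3: x = 7
Sum = 3 + 8 + 7 + 7 = 25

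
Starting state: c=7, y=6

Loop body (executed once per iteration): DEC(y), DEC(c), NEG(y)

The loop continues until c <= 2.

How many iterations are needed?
5

Tracing iterations:
Initial: c=7, y=6
After iteration 1: c=6, y=-5
After iteration 2: c=5, y=6
After iteration 3: c=4, y=-5
After iteration 4: c=3, y=6
After iteration 5: c=2, y=-5
c <= 2 now holds, so the loop exits after 5 iterations.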